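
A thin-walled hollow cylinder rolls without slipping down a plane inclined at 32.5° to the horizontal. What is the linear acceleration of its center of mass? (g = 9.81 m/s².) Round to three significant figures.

With I = MR², the ratio k = I/(MR²) is 1.
Newton's second law down the slope: Mg sinθ − f = Ma. The torque equation fR = Iα (with α = a/R) gives f = kMa.
Eliminating f: Mg sinθ = (1+k)Ma, so a = g sinθ/(1+k) = 9.81 × sin32.5° / 2 ≈ 2.64 m/s².

a ≈ 2.64 m/s²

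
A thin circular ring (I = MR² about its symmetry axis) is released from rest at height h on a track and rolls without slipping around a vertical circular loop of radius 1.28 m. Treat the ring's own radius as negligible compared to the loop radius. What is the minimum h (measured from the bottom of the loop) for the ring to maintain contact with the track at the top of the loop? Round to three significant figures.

With I = MR², the ratio k = I/(MR²) is 1.
At the top, contact is just lost when gravity alone supplies the centripetal force: Mg = Mv_top²/r, i.e. v_top² = gr.
With ω = v/R, the kinetic energy at speed v is ½(1+k)Mv² = Mv².
Energy conservation from release (height h) to the top (height 2r): Mgh = Mg(2r) + M·gr.
Thus h_min = 2r + (1+k)r/2 = r(2 + 2/2) = 1.28 × 3 ≈ 3.84 m.

h_min ≈ 3.84 m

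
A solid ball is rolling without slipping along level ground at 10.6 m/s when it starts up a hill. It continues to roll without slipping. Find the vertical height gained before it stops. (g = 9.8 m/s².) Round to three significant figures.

The moment of inertia is (2/5)MR², giving k ≡ I/(MR²) = 0.4.
Rolling without slipping gives ω = v/R, so the total kinetic energy is ½Mv² + ½Iω² = ½(1+k)Mv² = (7/10)Mv².
All of this converts to potential energy at the highest point: (7/10)Mv₀² = Mgh.
Thus h = (1+k)v₀²/(2g) = 1.4 × 10.6² / (2 × 9.8) ≈ 8.03 m.

h ≈ 8.03 m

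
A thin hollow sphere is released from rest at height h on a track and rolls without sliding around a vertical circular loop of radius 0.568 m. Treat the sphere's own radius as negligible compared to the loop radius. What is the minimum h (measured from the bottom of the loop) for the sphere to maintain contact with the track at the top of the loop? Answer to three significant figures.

The moment of inertia is (2/3)MR², giving k ≡ I/(MR²) = 2/3.
At the top, contact is just lost when gravity alone supplies the centripetal force: Mg = Mv_top²/r, i.e. v_top² = gr.
With ω = v/R, the kinetic energy at speed v is ½(1+k)Mv² = (5/6)Mv².
Energy conservation from release (height h) to the top (height 2r): Mgh = Mg(2r) + (5/6)M·gr.
Thus h_min = 2r + (1+k)r/2 = r(2 + 1.667/2) = 0.568 × 2.833 ≈ 1.61 m.

h_min ≈ 1.61 m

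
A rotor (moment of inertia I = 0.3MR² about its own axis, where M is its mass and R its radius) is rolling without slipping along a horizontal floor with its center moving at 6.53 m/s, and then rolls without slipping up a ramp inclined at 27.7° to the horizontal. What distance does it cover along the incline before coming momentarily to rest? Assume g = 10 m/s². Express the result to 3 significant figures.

For this body I = 0.3MR², i.e. k = I/(MR²) = 0.3.
The rolling condition ω = v/R makes the rotational term ½I(v/R)² = ½kMv², so KE_total = ½(1+k)Mv² = (13/20)Mv².
Setting this equal to Mgh gives the vertical rise h = (1+k)v₀²/(2g) = 1.3×6.53²/(2×10) = 2.772 m.
Along the incline, d = h/sinθ = 2.772/sin27.7° ≈ 5.96 m.

d ≈ 5.96 m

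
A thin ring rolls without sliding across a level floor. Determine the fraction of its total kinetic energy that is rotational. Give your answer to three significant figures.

For this body I = MR², i.e. k = I/(MR²) = 1.
With ω = v/R, KE_trans = ½Mv² and KE_rot = ½Iω² = ½kMv², so KE_total = ½(1+k)Mv².
The rotational fraction is therefore k/(1+k) = 1/2 ≈ 0.500.

fraction ≈ 0.500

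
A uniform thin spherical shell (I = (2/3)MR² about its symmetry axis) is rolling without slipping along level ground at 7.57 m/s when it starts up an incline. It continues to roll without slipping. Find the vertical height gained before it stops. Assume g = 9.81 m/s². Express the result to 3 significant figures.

h ≈ 4.87 m

For this body I = (2/3)MR², i.e. k = I/(MR²) = 2/3.
Rolling without slipping gives ω = v/R, so the total kinetic energy is ½Mv² + ½Iω² = ½(1+k)Mv² = (5/6)Mv².
All of this converts to potential energy at the highest point: (5/6)Mv₀² = Mgh.
Thus h = (1+k)v₀²/(2g) = 1.667 × 7.57² / (2 × 9.81) ≈ 4.87 m.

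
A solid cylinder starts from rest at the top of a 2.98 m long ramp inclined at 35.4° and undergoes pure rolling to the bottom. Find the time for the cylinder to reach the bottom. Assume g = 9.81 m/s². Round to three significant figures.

t ≈ 1.25 s

With I = (1/2)MR², the ratio k = I/(MR²) is 0.5.
Newton's second law down the slope: Mg sinθ − f = Ma. The torque equation fR = Iα (with α = a/R) gives f = kMa.
Hence a = g sinθ/(1+k) = 9.81×sin35.4°/1.5 = 3.788 m/s².
With constant a from rest, t = √(2L/a) = √(2·2.98/3.788) ≈ 1.25 s.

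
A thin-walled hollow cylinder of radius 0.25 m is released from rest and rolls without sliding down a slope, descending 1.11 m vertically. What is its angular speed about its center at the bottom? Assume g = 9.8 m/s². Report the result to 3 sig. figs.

ω ≈ 13.2 rad/s

With I = MR², the ratio k = I/(MR²) is 1.
Since it rolls without slipping, ω = v/R and KE = ½Mv² + ½Iω² = ½(1+k)Mv² = Mv².
Energy conservation Mgh = ½(1+k)Mv² gives v = √(2gh/(1+k)) = √(2 × 9.8 × 1.11 / 2) = 3.298 m/s.
Then ω = v/R = 3.298 / 0.25 ≈ 13.2 rad/s.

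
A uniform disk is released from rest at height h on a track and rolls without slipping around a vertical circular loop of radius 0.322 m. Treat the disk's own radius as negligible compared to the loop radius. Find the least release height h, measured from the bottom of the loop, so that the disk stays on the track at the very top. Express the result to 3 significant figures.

The moment of inertia is (1/2)MR², giving k ≡ I/(MR²) = 0.5.
At the top of the loop, the minimum-contact condition is Mg = Mv_top²/r, so v_top² = gr.
With ω = v/R, the kinetic energy at speed v is ½(1+k)Mv² = (3/4)Mv².
Energy conservation from release (height h) to the top (height 2r): Mgh = Mg(2r) + (3/4)M·gr.
Thus h_min = 2r + (1+k)r/2 = r(2 + 1.5/2) = 0.322 × 2.75 ≈ 0.886 m.

h_min ≈ 0.886 m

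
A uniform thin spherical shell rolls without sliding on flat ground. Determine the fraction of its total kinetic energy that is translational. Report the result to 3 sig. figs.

fraction ≈ 0.600

For this body I = (2/3)MR², i.e. k = I/(MR²) = 2/3.
Since ω = v/R, the translational part is ½Mv² and the rotational part is ½I(v/R)² = ½kMv²; the total is ½(1+k)Mv².
The translational fraction is therefore 1/(1+k) = 1/1.667 ≈ 0.600.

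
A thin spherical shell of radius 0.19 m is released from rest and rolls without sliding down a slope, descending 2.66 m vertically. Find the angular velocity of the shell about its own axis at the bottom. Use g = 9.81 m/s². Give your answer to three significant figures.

ω ≈ 29.5 rad/s

Here I = (2/3)MR², so the shape factor k = I/(MR²) = 2/3.
The rolling condition ω = v/R makes the rotational term ½I(v/R)² = ½kMv², so KE_total = ½(1+k)Mv² = (5/6)Mv².
Energy conservation Mgh = ½(1+k)Mv² gives v = √(2gh/(1+k)) = √(2 × 9.81 × 2.66 / 1.667) = 5.596 m/s.
The angular speed follows from ω = v/R = 5.596/0.19 ≈ 29.5 rad/s.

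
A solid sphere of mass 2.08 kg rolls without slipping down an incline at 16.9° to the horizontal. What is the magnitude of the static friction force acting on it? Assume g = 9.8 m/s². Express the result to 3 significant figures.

f ≈ 1.69 N

With I = (2/5)MR², the ratio k = I/(MR²) is 0.4.
Translational: Mg sinθ − f = Ma. Rotational about the CM: fR = Iα = kMRa, so f = kMa.
Combining, a = g sinθ/(1+k) and f = kMa = kMg sinθ/(1+k).
f = 0.4 × 2.08 × 9.8 × sin16.9° / 1.4 ≈ 1.69 N.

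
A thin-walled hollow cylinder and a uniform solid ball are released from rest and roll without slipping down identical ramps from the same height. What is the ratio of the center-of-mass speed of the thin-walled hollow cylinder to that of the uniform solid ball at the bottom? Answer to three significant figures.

v_ratio ≈ 0.837

Each satisfies Mgh = ½(1+k)Mv² with k = I/(MR²), so v ∝ 1/√(1+k).
For the thin-walled hollow cylinder k = 1; for the uniform solid ball k = 0.4.
v₁/v₂ = √((1+k₂)/(1+k₁)) = √(1.4/2) ≈ 0.837.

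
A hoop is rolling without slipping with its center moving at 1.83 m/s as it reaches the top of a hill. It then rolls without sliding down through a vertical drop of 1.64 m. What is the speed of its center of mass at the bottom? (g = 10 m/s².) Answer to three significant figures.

v ≈ 4.44 m/s

Here I = MR², so the shape factor k = I/(MR²) = 1.
Since it rolls without slipping, ω = v/R and KE = ½Mv² + ½Iω² = ½(1+k)Mv² = Mv².
Conserving energy between top and bottom: Mv² = Mv₀² + Mgh, hence v² = v₀² + 2gh/(1+k).
v = √(1.83² + 2×10×1.64/2) = √19.75 ≈ 4.44 m/s.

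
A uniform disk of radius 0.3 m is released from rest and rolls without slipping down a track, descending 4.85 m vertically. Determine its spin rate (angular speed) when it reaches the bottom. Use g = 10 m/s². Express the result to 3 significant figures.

ω ≈ 26.8 rad/s

With I = (1/2)MR², the ratio k = I/(MR²) is 0.5.
The rolling condition ω = v/R makes the rotational term ½I(v/R)² = ½kMv², so KE_total = ½(1+k)Mv² = (3/4)Mv².
Energy conservation Mgh = ½(1+k)Mv² gives v = √(2gh/(1+k)) = √(2 × 10 × 4.85 / 1.5) = 8.042 m/s.
The angular speed follows from ω = v/R = 8.042/0.3 ≈ 26.8 rad/s.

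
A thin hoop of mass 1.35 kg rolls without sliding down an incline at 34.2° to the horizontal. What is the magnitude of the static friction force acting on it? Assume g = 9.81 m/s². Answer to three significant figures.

With I = MR², the ratio k = I/(MR²) is 1.
Translational: Mg sinθ − f = Ma. Rotational about the CM: fR = Iα = kMRa, so f = kMa.
Combining, a = g sinθ/(1+k) and f = kMa = kMg sinθ/(1+k).
f = 1 × 1.35 × 9.81 × sin34.2° / 2 ≈ 3.72 N.

f ≈ 3.72 N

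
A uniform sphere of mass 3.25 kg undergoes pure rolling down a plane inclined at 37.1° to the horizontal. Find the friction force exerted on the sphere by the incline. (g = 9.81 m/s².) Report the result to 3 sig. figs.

Here I = (2/5)MR², so the shape factor k = I/(MR²) = 0.4.
Newton's second law down the slope: Mg sinθ − f = Ma. The torque equation fR = Iα (with α = a/R) gives f = kMa.
Combining, a = g sinθ/(1+k) and f = kMa = kMg sinθ/(1+k).
f = 0.4 × 3.25 × 9.81 × sin37.1° / 1.4 ≈ 5.49 N.

f ≈ 5.49 N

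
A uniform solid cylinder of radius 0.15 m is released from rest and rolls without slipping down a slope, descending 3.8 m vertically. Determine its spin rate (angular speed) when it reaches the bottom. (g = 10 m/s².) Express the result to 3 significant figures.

ω ≈ 47.5 rad/s

The moment of inertia is (1/2)MR², giving k ≡ I/(MR²) = 0.5.
Rolling without slipping gives ω = v/R, so the total kinetic energy is ½Mv² + ½Iω² = ½(1+k)Mv² = (3/4)Mv².
Energy conservation Mgh = ½(1+k)Mv² gives v = √(2gh/(1+k)) = √(2 × 10 × 3.8 / 1.5) = 7.118 m/s.
The angular speed follows from ω = v/R = 7.118/0.15 ≈ 47.5 rad/s.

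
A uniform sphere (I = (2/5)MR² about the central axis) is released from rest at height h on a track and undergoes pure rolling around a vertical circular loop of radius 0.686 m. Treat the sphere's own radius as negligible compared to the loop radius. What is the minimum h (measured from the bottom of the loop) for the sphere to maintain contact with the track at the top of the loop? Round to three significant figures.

h_min ≈ 1.85 m

The moment of inertia is (2/5)MR², giving k ≡ I/(MR²) = 0.4.
At the top, contact is just lost when gravity alone supplies the centripetal force: Mg = Mv_top²/r, i.e. v_top² = gr.
With ω = v/R, the kinetic energy at speed v is ½(1+k)Mv² = (7/10)Mv².
Energy conservation from release (height h) to the top (height 2r): Mgh = Mg(2r) + (7/10)M·gr.
Thus h_min = 2r + (1+k)r/2 = r(2 + 1.4/2) = 0.686 × 2.7 ≈ 1.85 m.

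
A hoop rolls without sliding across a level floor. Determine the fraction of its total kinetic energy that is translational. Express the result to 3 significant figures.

fraction ≈ 0.500

The moment of inertia is MR², giving k ≡ I/(MR²) = 1.
Since ω = v/R, the translational part is ½Mv² and the rotational part is ½I(v/R)² = ½kMv²; the total is ½(1+k)Mv².
The translational fraction is therefore 1/(1+k) = 1/2 ≈ 0.500.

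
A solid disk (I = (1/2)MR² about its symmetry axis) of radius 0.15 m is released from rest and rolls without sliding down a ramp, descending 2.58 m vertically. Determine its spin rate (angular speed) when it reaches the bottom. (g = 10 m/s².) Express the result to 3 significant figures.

ω ≈ 39.1 rad/s

The moment of inertia is (1/2)MR², giving k ≡ I/(MR²) = 0.5.
Rolling without slipping gives ω = v/R, so the total kinetic energy is ½Mv² + ½Iω² = ½(1+k)Mv² = (3/4)Mv².
Energy conservation Mgh = ½(1+k)Mv² gives v = √(2gh/(1+k)) = √(2 × 10 × 2.58 / 1.5) = 5.865 m/s.
Then ω = v/R = 5.865 / 0.15 ≈ 39.1 rad/s.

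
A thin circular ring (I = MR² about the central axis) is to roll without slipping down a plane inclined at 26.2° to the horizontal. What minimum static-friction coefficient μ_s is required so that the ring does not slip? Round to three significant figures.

With I = MR², the ratio k = I/(MR²) is 1.
Newton's second law down the slope: Mg sinθ − f = Ma. The torque equation fR = Iα (with α = a/R) gives f = kMa.
These give a = g sinθ/(1+k) and the required friction f = kMg sinθ/(1+k).
The normal force is N = Mg cosθ, so μ_min = f/N = k tanθ/(1+k).
μ_min = 1 × tan26.2° / 2 ≈ 0.246.

μ_min ≈ 0.246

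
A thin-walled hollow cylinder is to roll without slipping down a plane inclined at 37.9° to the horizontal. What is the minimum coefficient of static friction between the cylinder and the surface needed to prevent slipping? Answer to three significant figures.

μ_min ≈ 0.389

Here I = MR², so the shape factor k = I/(MR²) = 1.
Along the incline Mg sinθ − f = Ma, and torque about the center fR = Iα = kMR²(a/R) gives f = kMa.
These give a = g sinθ/(1+k) and the required friction f = kMg sinθ/(1+k).
With N = Mg cosθ, the no-slip condition f ≤ μN gives μ_min = f/N = k tanθ/(1+k).
μ_min = 1 × tan37.9° / 2 ≈ 0.389.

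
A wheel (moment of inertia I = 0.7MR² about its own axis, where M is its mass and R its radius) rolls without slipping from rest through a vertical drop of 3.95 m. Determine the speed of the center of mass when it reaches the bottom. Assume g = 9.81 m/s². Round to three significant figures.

Here I = 0.7MR², so the shape factor k = I/(MR²) = 0.7.
The rolling condition ω = v/R makes the rotational term ½I(v/R)² = ½kMv², so KE_total = ½(1+k)Mv² = (17/20)Mv².
Setting Mgh = (17/20)Mv² gives v = √(2gh/(1+k)) = √(2·9.81·3.95/1.7) ≈ 6.75 m/s.

v ≈ 6.75 m/s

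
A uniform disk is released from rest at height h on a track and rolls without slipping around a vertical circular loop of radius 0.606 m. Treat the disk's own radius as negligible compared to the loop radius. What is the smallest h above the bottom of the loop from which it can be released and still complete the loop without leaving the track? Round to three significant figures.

h_min ≈ 1.67 m

For this body I = (1/2)MR², i.e. k = I/(MR²) = 0.5.
At the top of the loop, the minimum-contact condition is Mg = Mv_top²/r, so v_top² = gr.
With ω = v/R, the kinetic energy at speed v is ½(1+k)Mv² = (3/4)Mv².
Energy conservation from release (height h) to the top (height 2r): Mgh = Mg(2r) + (3/4)M·gr.
Thus h_min = 2r + (1+k)r/2 = r(2 + 1.5/2) = 0.606 × 2.75 ≈ 1.67 m.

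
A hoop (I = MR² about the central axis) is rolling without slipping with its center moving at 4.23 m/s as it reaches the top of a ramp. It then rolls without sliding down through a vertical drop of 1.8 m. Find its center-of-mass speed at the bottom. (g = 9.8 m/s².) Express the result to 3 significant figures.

For this body I = MR², i.e. k = I/(MR²) = 1.
Rolling without slipping gives ω = v/R, so the total kinetic energy is ½Mv² + ½Iω² = ½(1+k)Mv² = Mv².
Conserving energy between top and bottom: Mv² = Mv₀² + Mgh, hence v² = v₀² + 2gh/(1+k).
v = √(4.23² + 2×9.8×1.8/2) = √35.53 ≈ 5.96 m/s.

v ≈ 5.96 m/s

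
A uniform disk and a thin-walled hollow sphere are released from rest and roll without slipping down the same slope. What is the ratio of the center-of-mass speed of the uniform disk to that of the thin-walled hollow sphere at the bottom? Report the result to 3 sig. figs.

v_ratio ≈ 1.05

Each satisfies Mgh = ½(1+k)Mv² with k = I/(MR²), so v ∝ 1/√(1+k).
For the uniform disk k = 0.5; for the thin-walled hollow sphere k = 2/3.
v₁/v₂ = √((1+k₂)/(1+k₁)) = √(1.667/1.5) ≈ 1.05.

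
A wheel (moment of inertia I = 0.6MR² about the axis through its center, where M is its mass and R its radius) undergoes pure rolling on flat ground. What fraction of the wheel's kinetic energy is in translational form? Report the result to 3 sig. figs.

For this body I = 0.6MR², i.e. k = I/(MR²) = 0.6.
Since ω = v/R, the translational part is ½Mv² and the rotational part is ½I(v/R)² = ½kMv²; the total is ½(1+k)Mv².
The translational fraction is therefore 1/(1+k) = 1/1.6 ≈ 0.625.

fraction ≈ 0.625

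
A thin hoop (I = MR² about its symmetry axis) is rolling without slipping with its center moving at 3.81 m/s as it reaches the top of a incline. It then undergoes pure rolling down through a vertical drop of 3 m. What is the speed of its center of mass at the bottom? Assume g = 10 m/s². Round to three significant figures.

v ≈ 6.67 m/s

For this body I = MR², i.e. k = I/(MR²) = 1.
The rolling condition ω = v/R makes the rotational term ½I(v/R)² = ½kMv², so KE_total = ½(1+k)Mv² = Mv².
Conserving energy between top and bottom: Mv² = Mv₀² + Mgh, hence v² = v₀² + 2gh/(1+k).
v = √(3.81² + 2×10×3/2) = √44.52 ≈ 6.67 m/s.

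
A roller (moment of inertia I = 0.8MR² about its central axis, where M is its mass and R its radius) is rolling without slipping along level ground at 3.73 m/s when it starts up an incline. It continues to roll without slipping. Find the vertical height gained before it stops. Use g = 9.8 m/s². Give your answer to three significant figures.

The moment of inertia is 0.8MR², giving k ≡ I/(MR²) = 0.8.
Pure rolling means v = ωR; then KE = ½Mv² + ½I(v/R)² = ½(1+k)Mv² = (9/10)Mv².
At the top the kinetic energy is zero, so (9/10)Mv₀² = Mgh.
Thus h = (1+k)v₀²/(2g) = 1.8 × 3.73² / (2 × 9.8) ≈ 1.28 m.

h ≈ 1.28 m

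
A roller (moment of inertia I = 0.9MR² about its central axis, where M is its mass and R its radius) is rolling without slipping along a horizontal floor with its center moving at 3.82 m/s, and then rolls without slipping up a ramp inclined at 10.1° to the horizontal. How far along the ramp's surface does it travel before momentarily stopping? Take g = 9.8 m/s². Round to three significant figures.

d ≈ 8.07 m

For this body I = 0.9MR², i.e. k = I/(MR²) = 0.9.
Since it rolls without slipping, ω = v/R and KE = ½Mv² + ½Iω² = ½(1+k)Mv² = (19/20)Mv².
Setting this equal to Mgh gives the vertical rise h = (1+k)v₀²/(2g) = 1.9×3.82²/(2×9.8) = 1.415 m.
The distance along the slope is d = h/sinθ = 1.415/sin10.1° ≈ 8.07 m.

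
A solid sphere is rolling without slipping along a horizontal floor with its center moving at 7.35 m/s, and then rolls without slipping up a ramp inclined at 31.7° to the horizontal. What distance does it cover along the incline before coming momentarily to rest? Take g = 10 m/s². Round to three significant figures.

d ≈ 7.20 m

The moment of inertia is (2/5)MR², giving k ≡ I/(MR²) = 0.4.
Rolling without slipping gives ω = v/R, so the total kinetic energy is ½Mv² + ½Iω² = ½(1+k)Mv² = (7/10)Mv².
Setting this equal to Mgh gives the vertical rise h = (1+k)v₀²/(2g) = 1.4×7.35²/(2×10) = 3.782 m.
Along the incline, d = h/sinθ = 3.782/sin31.7° ≈ 7.20 m.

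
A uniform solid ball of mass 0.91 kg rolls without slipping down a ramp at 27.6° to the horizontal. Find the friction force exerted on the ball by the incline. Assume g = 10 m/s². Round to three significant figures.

The moment of inertia is (2/5)MR², giving k ≡ I/(MR²) = 0.4.
Newton's second law down the slope: Mg sinθ − f = Ma. The torque equation fR = Iα (with α = a/R) gives f = kMa.
Combining, a = g sinθ/(1+k) and f = kMa = kMg sinθ/(1+k).
f = 0.4 × 0.91 × 10 × sin27.6° / 1.4 ≈ 1.20 N.

f ≈ 1.20 N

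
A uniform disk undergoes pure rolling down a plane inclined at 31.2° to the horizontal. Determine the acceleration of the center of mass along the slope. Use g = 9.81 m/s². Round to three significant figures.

a ≈ 3.39 m/s²

Here I = (1/2)MR², so the shape factor k = I/(MR²) = 0.5.
Translational: Mg sinθ − f = Ma. Rotational about the CM: fR = Iα = kMRa, so f = kMa.
Eliminating f: Mg sinθ = (1+k)Ma, so a = g sinθ/(1+k) = 9.81 × sin31.2° / 1.5 ≈ 3.39 m/s².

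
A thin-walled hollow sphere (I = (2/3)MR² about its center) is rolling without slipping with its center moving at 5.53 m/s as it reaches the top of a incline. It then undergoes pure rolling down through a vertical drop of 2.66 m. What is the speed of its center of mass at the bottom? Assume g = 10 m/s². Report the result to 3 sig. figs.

v ≈ 7.91 m/s

With I = (2/3)MR², the ratio k = I/(MR²) is 2/3.
Since it rolls without slipping, ω = v/R and KE = ½Mv² + ½Iω² = ½(1+k)Mv² = (5/6)Mv².
Energy conservation: (5/6)Mv₀² + Mgh = (5/6)Mv², so v² = v₀² + 2gh/(1+k).
v = √(5.53² + 2×10×2.66/1.667) = √62.5 ≈ 7.91 m/s.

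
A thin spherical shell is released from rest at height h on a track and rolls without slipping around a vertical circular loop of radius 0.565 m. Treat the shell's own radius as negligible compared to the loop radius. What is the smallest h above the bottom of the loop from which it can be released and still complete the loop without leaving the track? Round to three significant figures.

For this body I = (2/3)MR², i.e. k = I/(MR²) = 2/3.
At the top of the loop, the minimum-contact condition is Mg = Mv_top²/r, so v_top² = gr.
With ω = v/R, the kinetic energy at speed v is ½(1+k)Mv² = (5/6)Mv².
Energy conservation from release (height h) to the top (height 2r): Mgh = Mg(2r) + (5/6)M·gr.
Thus h_min = 2r + (1+k)r/2 = r(2 + 1.667/2) = 0.565 × 2.833 ≈ 1.60 m.

h_min ≈ 1.60 m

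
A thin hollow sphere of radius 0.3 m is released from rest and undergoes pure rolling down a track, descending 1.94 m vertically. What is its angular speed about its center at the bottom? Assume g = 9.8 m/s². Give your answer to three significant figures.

With I = (2/3)MR², the ratio k = I/(MR²) is 2/3.
Pure rolling means v = ωR; then KE = ½Mv² + ½I(v/R)² = ½(1+k)Mv² = (5/6)Mv².
Energy conservation Mgh = ½(1+k)Mv² gives v = √(2gh/(1+k)) = √(2 × 9.8 × 1.94 / 1.667) = 4.776 m/s.
The angular speed follows from ω = v/R = 4.776/0.3 ≈ 15.9 rad/s.

ω ≈ 15.9 rad/s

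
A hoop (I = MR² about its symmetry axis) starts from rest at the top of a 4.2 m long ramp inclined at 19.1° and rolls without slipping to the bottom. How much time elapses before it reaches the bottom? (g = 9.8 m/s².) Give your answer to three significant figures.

With I = MR², the ratio k = I/(MR²) is 1.
Translational: Mg sinθ − f = Ma. Rotational about the CM: fR = Iα = kMRa, so f = kMa.
Hence a = g sinθ/(1+k) = 9.8×sin19.1°/2 = 1.603 m/s².
Starting from rest, L = ½at², so t = √(2L/a) = √(2×4.2/1.603) ≈ 2.29 s.

t ≈ 2.29 s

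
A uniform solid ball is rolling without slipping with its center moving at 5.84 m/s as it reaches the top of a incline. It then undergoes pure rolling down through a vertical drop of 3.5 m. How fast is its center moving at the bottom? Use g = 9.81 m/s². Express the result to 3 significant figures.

v ≈ 9.12 m/s

For this body I = (2/5)MR², i.e. k = I/(MR²) = 0.4.
Rolling without slipping gives ω = v/R, so the total kinetic energy is ½Mv² + ½Iω² = ½(1+k)Mv² = (7/10)Mv².
Energy conservation: (7/10)Mv₀² + Mgh = (7/10)Mv², so v² = v₀² + 2gh/(1+k).
v = √(5.84² + 2×9.81×3.5/1.4) = √83.16 ≈ 9.12 m/s.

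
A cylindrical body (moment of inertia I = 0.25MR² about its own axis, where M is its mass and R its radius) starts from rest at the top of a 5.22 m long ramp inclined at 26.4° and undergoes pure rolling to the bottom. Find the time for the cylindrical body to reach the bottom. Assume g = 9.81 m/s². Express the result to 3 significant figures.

t ≈ 1.73 s

The moment of inertia is 0.25MR², giving k ≡ I/(MR²) = 0.25.
Along the incline Mg sinθ − f = Ma, and torque about the center fR = Iα = kMR²(a/R) gives f = kMa.
Hence a = g sinθ/(1+k) = 9.81×sin26.4°/1.25 = 3.489 m/s².
With constant a from rest, t = √(2L/a) = √(2·5.22/3.489) ≈ 1.73 s.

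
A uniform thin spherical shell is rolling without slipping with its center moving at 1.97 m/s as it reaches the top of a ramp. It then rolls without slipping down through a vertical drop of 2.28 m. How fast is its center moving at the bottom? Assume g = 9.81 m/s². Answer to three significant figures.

v ≈ 5.54 m/s

Here I = (2/3)MR², so the shape factor k = I/(MR²) = 2/3.
Since it rolls without slipping, ω = v/R and KE = ½Mv² + ½Iω² = ½(1+k)Mv² = (5/6)Mv².
Energy conservation: (5/6)Mv₀² + Mgh = (5/6)Mv², so v² = v₀² + 2gh/(1+k).
v = √(1.97² + 2×9.81×2.28/1.667) = √30.72 ≈ 5.54 m/s.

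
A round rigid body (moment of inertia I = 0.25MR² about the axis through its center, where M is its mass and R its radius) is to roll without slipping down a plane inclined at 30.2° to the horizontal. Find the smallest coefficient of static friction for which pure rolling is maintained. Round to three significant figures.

μ_min ≈ 0.116

The moment of inertia is 0.25MR², giving k ≡ I/(MR²) = 0.25.
Newton's second law down the slope: Mg sinθ − f = Ma. The torque equation fR = Iα (with α = a/R) gives f = kMa.
These give a = g sinθ/(1+k) and the required friction f = kMg sinθ/(1+k).
With N = Mg cosθ, the no-slip condition f ≤ μN gives μ_min = f/N = k tanθ/(1+k).
μ_min = 0.25 × tan30.2° / 1.25 ≈ 0.116.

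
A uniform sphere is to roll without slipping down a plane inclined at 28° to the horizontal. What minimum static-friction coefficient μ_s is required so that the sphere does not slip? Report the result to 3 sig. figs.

μ_min ≈ 0.152

The moment of inertia is (2/5)MR², giving k ≡ I/(MR²) = 0.4.
Along the incline Mg sinθ − f = Ma, and torque about the center fR = Iα = kMR²(a/R) gives f = kMa.
These give a = g sinθ/(1+k) and the required friction f = kMg sinθ/(1+k).
The normal force is N = Mg cosθ, so μ_min = f/N = k tanθ/(1+k).
μ_min = 0.4 × tan28° / 1.4 ≈ 0.152.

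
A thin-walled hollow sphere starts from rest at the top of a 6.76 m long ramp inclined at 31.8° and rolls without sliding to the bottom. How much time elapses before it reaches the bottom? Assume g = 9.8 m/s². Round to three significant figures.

t ≈ 2.09 s

With I = (2/3)MR², the ratio k = I/(MR²) is 2/3.
Newton's second law down the slope: Mg sinθ − f = Ma. The torque equation fR = Iα (with α = a/R) gives f = kMa.
Hence a = g sinθ/(1+k) = 9.8×sin31.8°/1.667 = 3.099 m/s².
Starting from rest, L = ½at², so t = √(2L/a) = √(2×6.76/3.099) ≈ 2.09 s.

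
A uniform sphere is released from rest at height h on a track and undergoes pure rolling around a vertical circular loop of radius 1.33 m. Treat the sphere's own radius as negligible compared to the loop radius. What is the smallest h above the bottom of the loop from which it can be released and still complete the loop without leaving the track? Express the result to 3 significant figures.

The moment of inertia is (2/5)MR², giving k ≡ I/(MR²) = 0.4.
At the top, contact is just lost when gravity alone supplies the centripetal force: Mg = Mv_top²/r, i.e. v_top² = gr.
With ω = v/R, the kinetic energy at speed v is ½(1+k)Mv² = (7/10)Mv².
Energy conservation from release (height h) to the top (height 2r): Mgh = Mg(2r) + (7/10)M·gr.
Thus h_min = 2r + (1+k)r/2 = r(2 + 1.4/2) = 1.33 × 2.7 ≈ 3.59 m.

h_min ≈ 3.59 m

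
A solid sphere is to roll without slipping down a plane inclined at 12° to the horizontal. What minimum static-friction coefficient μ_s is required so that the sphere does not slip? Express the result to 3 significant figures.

μ_min ≈ 0.0607

Here I = (2/5)MR², so the shape factor k = I/(MR²) = 0.4.
Newton's second law down the slope: Mg sinθ − f = Ma. The torque equation fR = Iα (with α = a/R) gives f = kMa.
These give a = g sinθ/(1+k) and the required friction f = kMg sinθ/(1+k).
The normal force is N = Mg cosθ, so μ_min = f/N = k tanθ/(1+k).
μ_min = 0.4 × tan12° / 1.4 ≈ 0.0607.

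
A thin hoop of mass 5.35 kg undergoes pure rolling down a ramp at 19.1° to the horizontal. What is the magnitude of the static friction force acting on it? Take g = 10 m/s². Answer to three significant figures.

Here I = MR², so the shape factor k = I/(MR²) = 1.
Translational: Mg sinθ − f = Ma. Rotational about the CM: fR = Iα = kMRa, so f = kMa.
Combining, a = g sinθ/(1+k) and f = kMa = kMg sinθ/(1+k).
f = 1 × 5.35 × 10 × sin19.1° / 2 ≈ 8.75 N.

f ≈ 8.75 N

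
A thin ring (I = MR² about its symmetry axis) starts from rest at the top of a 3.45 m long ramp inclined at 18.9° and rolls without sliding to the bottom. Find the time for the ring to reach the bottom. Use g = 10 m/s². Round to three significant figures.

t ≈ 2.06 s

For this body I = MR², i.e. k = I/(MR²) = 1.
Along the incline Mg sinθ − f = Ma, and torque about the center fR = Iα = kMR²(a/R) gives f = kMa.
Hence a = g sinθ/(1+k) = 10×sin18.9°/2 = 1.62 m/s².
Starting from rest, L = ½at², so t = √(2L/a) = √(2×3.45/1.62) ≈ 2.06 s.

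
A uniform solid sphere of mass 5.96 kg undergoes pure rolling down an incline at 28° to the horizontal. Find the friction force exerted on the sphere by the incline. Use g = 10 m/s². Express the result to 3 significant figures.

Here I = (2/5)MR², so the shape factor k = I/(MR²) = 0.4.
Translational: Mg sinθ − f = Ma. Rotational about the CM: fR = Iα = kMRa, so f = kMa.
Combining, a = g sinθ/(1+k) and f = kMa = kMg sinθ/(1+k).
f = 0.4 × 5.96 × 10 × sin28° / 1.4 ≈ 7.99 N.

f ≈ 7.99 N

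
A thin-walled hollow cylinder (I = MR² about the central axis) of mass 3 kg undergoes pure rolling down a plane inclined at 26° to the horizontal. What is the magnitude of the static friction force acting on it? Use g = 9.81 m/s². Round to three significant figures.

f ≈ 6.45 N

The moment of inertia is MR², giving k ≡ I/(MR²) = 1.
Along the incline Mg sinθ − f = Ma, and torque about the center fR = Iα = kMR²(a/R) gives f = kMa.
Combining, a = g sinθ/(1+k) and f = kMa = kMg sinθ/(1+k).
f = 1 × 3 × 9.81 × sin26° / 2 ≈ 6.45 N.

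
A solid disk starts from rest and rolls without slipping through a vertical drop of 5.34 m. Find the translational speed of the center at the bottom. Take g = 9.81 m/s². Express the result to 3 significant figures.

The moment of inertia is (1/2)MR², giving k ≡ I/(MR²) = 0.5.
Rolling without slipping gives ω = v/R, so the total kinetic energy is ½Mv² + ½Iω² = ½(1+k)Mv² = (3/4)Mv².
Setting Mgh = (3/4)Mv² gives v = √(2gh/(1+k)) = √(2·9.81·5.34/1.5) ≈ 8.36 m/s.

v ≈ 8.36 m/s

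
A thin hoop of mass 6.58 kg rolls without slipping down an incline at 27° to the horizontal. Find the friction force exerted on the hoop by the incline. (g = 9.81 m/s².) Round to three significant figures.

f ≈ 14.7 N

With I = MR², the ratio k = I/(MR²) is 1.
Newton's second law down the slope: Mg sinθ − f = Ma. The torque equation fR = Iα (with α = a/R) gives f = kMa.
Combining, a = g sinθ/(1+k) and f = kMa = kMg sinθ/(1+k).
f = 1 × 6.58 × 9.81 × sin27° / 2 ≈ 14.7 N.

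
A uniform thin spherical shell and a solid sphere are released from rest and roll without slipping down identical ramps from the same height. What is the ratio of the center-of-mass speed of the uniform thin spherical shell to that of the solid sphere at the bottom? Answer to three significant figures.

v_ratio ≈ 0.917

Each satisfies Mgh = ½(1+k)Mv² with k = I/(MR²), so v ∝ 1/√(1+k).
For the uniform thin spherical shell k = 2/3; for the solid sphere k = 0.4.
v₁/v₂ = √((1+k₂)/(1+k₁)) = √(1.4/1.667) ≈ 0.917.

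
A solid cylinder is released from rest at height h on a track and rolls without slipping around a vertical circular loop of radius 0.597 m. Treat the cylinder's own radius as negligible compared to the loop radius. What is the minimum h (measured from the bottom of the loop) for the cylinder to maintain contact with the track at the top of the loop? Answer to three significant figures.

h_min ≈ 1.64 m

With I = (1/2)MR², the ratio k = I/(MR²) is 0.5.
At the top, contact is just lost when gravity alone supplies the centripetal force: Mg = Mv_top²/r, i.e. v_top² = gr.
With ω = v/R, the kinetic energy at speed v is ½(1+k)Mv² = (3/4)Mv².
Energy conservation from release (height h) to the top (height 2r): Mgh = Mg(2r) + (3/4)M·gr.
Thus h_min = 2r + (1+k)r/2 = r(2 + 1.5/2) = 0.597 × 2.75 ≈ 1.64 m.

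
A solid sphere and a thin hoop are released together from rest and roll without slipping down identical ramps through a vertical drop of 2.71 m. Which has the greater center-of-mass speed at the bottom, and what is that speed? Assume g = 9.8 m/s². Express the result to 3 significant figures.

the solid sphere, at v ≈ 6.16 m/s

For rolling without slipping, Mgh = ½(1+k)Mv² where k = I/(MR²), so v = √(2gh/(1+k)).
Solid sphere: k = 0.4, giving v = √(2×9.8×2.71/1.4) = 6.16 m/s.
Thin hoop: k = 1, giving v = √(2×9.8×2.71/2) = 5.153 m/s.
The smaller k wins: the solid sphere, at ≈ 6.16 m/s.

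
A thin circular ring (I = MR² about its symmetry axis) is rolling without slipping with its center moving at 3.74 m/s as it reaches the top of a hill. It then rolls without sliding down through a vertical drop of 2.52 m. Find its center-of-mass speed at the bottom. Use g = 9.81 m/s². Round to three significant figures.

For this body I = MR², i.e. k = I/(MR²) = 1.
Rolling without slipping gives ω = v/R, so the total kinetic energy is ½Mv² + ½Iω² = ½(1+k)Mv² = Mv².
Energy conservation: Mv₀² + Mgh = Mv², so v² = v₀² + 2gh/(1+k).
v = √(3.74² + 2×9.81×2.52/2) = √38.71 ≈ 6.22 m/s.

v ≈ 6.22 m/s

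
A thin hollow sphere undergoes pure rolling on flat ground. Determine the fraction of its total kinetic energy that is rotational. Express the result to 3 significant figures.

fraction ≈ 0.400

The moment of inertia is (2/3)MR², giving k ≡ I/(MR²) = 2/3.
With ω = v/R, KE_trans = ½Mv² and KE_rot = ½Iω² = ½kMv², so KE_total = ½(1+k)Mv².
The rotational fraction is therefore k/(1+k) = (2/3)/1.667 ≈ 0.400.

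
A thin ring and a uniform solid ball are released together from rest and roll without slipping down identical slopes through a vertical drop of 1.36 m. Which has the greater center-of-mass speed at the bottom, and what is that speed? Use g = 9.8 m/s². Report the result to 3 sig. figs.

the uniform solid ball, at v ≈ 4.36 m/s

For rolling without slipping, Mgh = ½(1+k)Mv² where k = I/(MR²), so v = √(2gh/(1+k)).
Thin ring: k = 1, giving v = √(2×9.8×1.36/2) = 3.651 m/s.
Uniform solid ball: k = 0.4, giving v = √(2×9.8×1.36/1.4) = 4.363 m/s.
The smaller k wins: the uniform solid ball, at ≈ 4.36 m/s.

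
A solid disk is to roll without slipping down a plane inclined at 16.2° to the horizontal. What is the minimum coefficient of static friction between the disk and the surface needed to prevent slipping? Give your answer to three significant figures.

For this body I = (1/2)MR², i.e. k = I/(MR²) = 0.5.
Newton's second law down the slope: Mg sinθ − f = Ma. The torque equation fR = Iα (with α = a/R) gives f = kMa.
These give a = g sinθ/(1+k) and the required friction f = kMg sinθ/(1+k).
The normal force is N = Mg cosθ, so μ_min = f/N = k tanθ/(1+k).
μ_min = 0.5 × tan16.2° / 1.5 ≈ 0.0968.

μ_min ≈ 0.0968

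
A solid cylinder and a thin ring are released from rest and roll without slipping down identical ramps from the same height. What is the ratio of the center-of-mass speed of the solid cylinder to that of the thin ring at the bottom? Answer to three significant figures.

Each satisfies Mgh = ½(1+k)Mv² with k = I/(MR²), so v ∝ 1/√(1+k).
For the solid cylinder k = 0.5; for the thin ring k = 1.
v₁/v₂ = √((1+k₂)/(1+k₁)) = √(2/1.5) ≈ 1.15.

v_ratio ≈ 1.15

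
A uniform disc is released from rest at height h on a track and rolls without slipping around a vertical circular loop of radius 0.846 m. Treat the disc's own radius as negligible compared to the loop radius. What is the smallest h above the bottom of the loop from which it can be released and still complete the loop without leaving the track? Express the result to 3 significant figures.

h_min ≈ 2.33 m

The moment of inertia is (1/2)MR², giving k ≡ I/(MR²) = 0.5.
At the top, contact is just lost when gravity alone supplies the centripetal force: Mg = Mv_top²/r, i.e. v_top² = gr.
With ω = v/R, the kinetic energy at speed v is ½(1+k)Mv² = (3/4)Mv².
Energy conservation from release (height h) to the top (height 2r): Mgh = Mg(2r) + (3/4)M·gr.
Thus h_min = 2r + (1+k)r/2 = r(2 + 1.5/2) = 0.846 × 2.75 ≈ 2.33 m.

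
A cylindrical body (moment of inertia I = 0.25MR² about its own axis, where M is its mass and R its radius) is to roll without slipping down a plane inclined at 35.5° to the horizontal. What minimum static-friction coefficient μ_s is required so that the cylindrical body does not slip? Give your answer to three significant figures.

The moment of inertia is 0.25MR², giving k ≡ I/(MR²) = 0.25.
Translational: Mg sinθ − f = Ma. Rotational about the CM: fR = Iα = kMRa, so f = kMa.
These give a = g sinθ/(1+k) and the required friction f = kMg sinθ/(1+k).
The normal force is N = Mg cosθ, so μ_min = f/N = k tanθ/(1+k).
μ_min = 0.25 × tan35.5° / 1.25 ≈ 0.143.

μ_min ≈ 0.143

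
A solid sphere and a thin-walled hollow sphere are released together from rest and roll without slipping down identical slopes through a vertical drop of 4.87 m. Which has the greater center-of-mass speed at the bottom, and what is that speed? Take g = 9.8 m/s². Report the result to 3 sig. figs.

the solid sphere, at v ≈ 8.26 m/s

For rolling without slipping, Mgh = ½(1+k)Mv² where k = I/(MR²), so v = √(2gh/(1+k)).
Solid sphere: k = 0.4, giving v = √(2×9.8×4.87/1.4) = 8.257 m/s.
Thin-walled hollow sphere: k = 2/3, giving v = √(2×9.8×4.87/1.667) = 7.568 m/s.
The smaller k wins: the solid sphere, at ≈ 8.26 m/s.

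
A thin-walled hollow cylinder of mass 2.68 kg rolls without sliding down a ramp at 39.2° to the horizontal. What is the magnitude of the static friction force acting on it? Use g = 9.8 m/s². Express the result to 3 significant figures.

Here I = MR², so the shape factor k = I/(MR²) = 1.
Along the incline Mg sinθ − f = Ma, and torque about the center fR = Iα = kMR²(a/R) gives f = kMa.
Combining, a = g sinθ/(1+k) and f = kMa = kMg sinθ/(1+k).
f = 1 × 2.68 × 9.8 × sin39.2° / 2 ≈ 8.30 N.

f ≈ 8.30 N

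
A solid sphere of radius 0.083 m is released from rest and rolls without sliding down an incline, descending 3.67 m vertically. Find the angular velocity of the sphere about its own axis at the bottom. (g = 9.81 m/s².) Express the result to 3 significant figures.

With I = (2/5)MR², the ratio k = I/(MR²) is 0.4.
Rolling without slipping gives ω = v/R, so the total kinetic energy is ½Mv² + ½Iω² = ½(1+k)Mv² = (7/10)Mv².
Energy conservation Mgh = ½(1+k)Mv² gives v = √(2gh/(1+k)) = √(2 × 9.81 × 3.67 / 1.4) = 7.172 m/s.
Then ω = v/R = 7.172 / 0.083 ≈ 86.4 rad/s.

ω ≈ 86.4 rad/s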